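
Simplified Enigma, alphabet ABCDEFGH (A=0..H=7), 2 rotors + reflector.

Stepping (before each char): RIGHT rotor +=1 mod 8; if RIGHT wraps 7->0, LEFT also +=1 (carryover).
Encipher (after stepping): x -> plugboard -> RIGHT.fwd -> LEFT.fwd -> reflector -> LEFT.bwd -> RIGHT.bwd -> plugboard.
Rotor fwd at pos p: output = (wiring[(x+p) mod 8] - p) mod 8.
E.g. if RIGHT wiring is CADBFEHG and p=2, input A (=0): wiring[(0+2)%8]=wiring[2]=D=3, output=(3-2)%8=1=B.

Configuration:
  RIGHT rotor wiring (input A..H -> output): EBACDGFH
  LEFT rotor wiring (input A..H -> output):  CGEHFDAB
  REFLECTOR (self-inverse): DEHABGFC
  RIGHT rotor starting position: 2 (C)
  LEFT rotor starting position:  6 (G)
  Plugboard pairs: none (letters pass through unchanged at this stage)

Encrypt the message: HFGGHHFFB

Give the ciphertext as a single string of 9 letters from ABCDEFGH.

Answer: DBCEAFCED

Derivation:
Char 1 ('H'): step: R->3, L=6; H->plug->H->R->F->L->B->refl->E->L'->C->R'->D->plug->D
Char 2 ('F'): step: R->4, L=6; F->plug->F->R->F->L->B->refl->E->L'->C->R'->B->plug->B
Char 3 ('G'): step: R->5, L=6; G->plug->G->R->F->L->B->refl->E->L'->C->R'->C->plug->C
Char 4 ('G'): step: R->6, L=6; G->plug->G->R->F->L->B->refl->E->L'->C->R'->E->plug->E
Char 5 ('H'): step: R->7, L=6; H->plug->H->R->G->L->H->refl->C->L'->A->R'->A->plug->A
Char 6 ('H'): step: R->0, L->7 (L advanced); H->plug->H->R->H->L->B->refl->E->L'->G->R'->F->plug->F
Char 7 ('F'): step: R->1, L=7; F->plug->F->R->E->L->A->refl->D->L'->B->R'->C->plug->C
Char 8 ('F'): step: R->2, L=7; F->plug->F->R->F->L->G->refl->F->L'->D->R'->E->plug->E
Char 9 ('B'): step: R->3, L=7; B->plug->B->R->A->L->C->refl->H->L'->C->R'->D->plug->D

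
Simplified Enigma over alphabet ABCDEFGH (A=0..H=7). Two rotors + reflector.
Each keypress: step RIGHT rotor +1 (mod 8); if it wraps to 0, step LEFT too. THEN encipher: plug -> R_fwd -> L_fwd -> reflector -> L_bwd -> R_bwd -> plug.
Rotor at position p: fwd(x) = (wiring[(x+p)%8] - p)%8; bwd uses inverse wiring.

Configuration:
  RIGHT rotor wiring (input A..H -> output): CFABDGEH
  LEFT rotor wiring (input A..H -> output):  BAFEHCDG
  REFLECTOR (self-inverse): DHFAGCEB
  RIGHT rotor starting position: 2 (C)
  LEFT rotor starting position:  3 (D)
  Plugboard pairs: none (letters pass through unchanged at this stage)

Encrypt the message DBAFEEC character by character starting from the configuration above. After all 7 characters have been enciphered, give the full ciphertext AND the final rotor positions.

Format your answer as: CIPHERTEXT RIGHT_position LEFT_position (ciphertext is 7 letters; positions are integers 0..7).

Answer: HCDCAGB 1 4

Derivation:
Char 1 ('D'): step: R->3, L=3; D->plug->D->R->B->L->E->refl->G->L'->F->R'->H->plug->H
Char 2 ('B'): step: R->4, L=3; B->plug->B->R->C->L->H->refl->B->L'->A->R'->C->plug->C
Char 3 ('A'): step: R->5, L=3; A->plug->A->R->B->L->E->refl->G->L'->F->R'->D->plug->D
Char 4 ('F'): step: R->6, L=3; F->plug->F->R->D->L->A->refl->D->L'->E->R'->C->plug->C
Char 5 ('E'): step: R->7, L=3; E->plug->E->R->C->L->H->refl->B->L'->A->R'->A->plug->A
Char 6 ('E'): step: R->0, L->4 (L advanced); E->plug->E->R->D->L->C->refl->F->L'->E->R'->G->plug->G
Char 7 ('C'): step: R->1, L=4; C->plug->C->R->A->L->D->refl->A->L'->H->R'->B->plug->B
Final: ciphertext=HCDCAGB, RIGHT=1, LEFT=4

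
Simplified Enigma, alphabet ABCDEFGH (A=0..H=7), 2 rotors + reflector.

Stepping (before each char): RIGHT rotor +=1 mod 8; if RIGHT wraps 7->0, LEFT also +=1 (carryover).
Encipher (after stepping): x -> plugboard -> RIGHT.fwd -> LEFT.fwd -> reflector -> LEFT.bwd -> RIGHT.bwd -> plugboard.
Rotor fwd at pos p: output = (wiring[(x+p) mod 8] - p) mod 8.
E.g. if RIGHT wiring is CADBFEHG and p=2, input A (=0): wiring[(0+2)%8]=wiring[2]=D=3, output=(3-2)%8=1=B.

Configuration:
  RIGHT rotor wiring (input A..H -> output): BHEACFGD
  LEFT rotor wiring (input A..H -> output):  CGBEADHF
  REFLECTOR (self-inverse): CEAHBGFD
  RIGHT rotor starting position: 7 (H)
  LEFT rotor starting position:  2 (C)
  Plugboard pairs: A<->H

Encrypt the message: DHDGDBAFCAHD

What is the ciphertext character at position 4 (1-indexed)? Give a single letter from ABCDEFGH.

Char 1 ('D'): step: R->0, L->3 (L advanced); D->plug->D->R->A->L->B->refl->E->L'->D->R'->H->plug->A
Char 2 ('H'): step: R->1, L=3; H->plug->A->R->G->L->D->refl->H->L'->F->R'->F->plug->F
Char 3 ('D'): step: R->2, L=3; D->plug->D->R->D->L->E->refl->B->L'->A->R'->C->plug->C
Char 4 ('G'): step: R->3, L=3; G->plug->G->R->E->L->C->refl->A->L'->C->R'->C->plug->C

C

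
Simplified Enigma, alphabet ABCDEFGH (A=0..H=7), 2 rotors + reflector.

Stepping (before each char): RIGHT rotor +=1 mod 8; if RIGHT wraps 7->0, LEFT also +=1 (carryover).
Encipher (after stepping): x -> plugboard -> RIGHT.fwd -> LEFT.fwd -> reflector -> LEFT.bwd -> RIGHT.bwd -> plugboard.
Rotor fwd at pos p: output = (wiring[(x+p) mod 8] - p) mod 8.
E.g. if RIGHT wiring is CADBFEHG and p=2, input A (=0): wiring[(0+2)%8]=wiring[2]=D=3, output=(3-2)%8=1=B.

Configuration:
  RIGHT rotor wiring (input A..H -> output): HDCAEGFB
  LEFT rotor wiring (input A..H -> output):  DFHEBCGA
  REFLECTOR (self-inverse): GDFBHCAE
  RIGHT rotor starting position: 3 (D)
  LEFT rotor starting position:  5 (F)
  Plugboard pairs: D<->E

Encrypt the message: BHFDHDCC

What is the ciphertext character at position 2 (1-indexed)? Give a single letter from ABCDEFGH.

Char 1 ('B'): step: R->4, L=5; B->plug->B->R->C->L->D->refl->B->L'->B->R'->C->plug->C
Char 2 ('H'): step: R->5, L=5; H->plug->H->R->H->L->E->refl->H->L'->G->R'->E->plug->D

D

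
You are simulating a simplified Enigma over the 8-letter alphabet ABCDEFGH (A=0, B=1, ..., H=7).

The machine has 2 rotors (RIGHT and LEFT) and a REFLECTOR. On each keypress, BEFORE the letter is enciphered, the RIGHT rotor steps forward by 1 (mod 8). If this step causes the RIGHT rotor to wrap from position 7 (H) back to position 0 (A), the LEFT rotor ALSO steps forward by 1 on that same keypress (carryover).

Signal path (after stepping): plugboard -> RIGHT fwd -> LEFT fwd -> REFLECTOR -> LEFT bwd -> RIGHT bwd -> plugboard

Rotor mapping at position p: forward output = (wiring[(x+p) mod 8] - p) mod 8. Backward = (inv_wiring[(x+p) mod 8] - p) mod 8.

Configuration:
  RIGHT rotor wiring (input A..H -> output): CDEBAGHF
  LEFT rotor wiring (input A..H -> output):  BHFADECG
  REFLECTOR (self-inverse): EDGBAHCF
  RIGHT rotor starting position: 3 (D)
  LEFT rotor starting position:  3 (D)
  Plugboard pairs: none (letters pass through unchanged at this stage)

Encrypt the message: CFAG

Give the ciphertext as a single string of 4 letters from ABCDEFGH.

Char 1 ('C'): step: R->4, L=3; C->plug->C->R->D->L->H->refl->F->L'->A->R'->G->plug->G
Char 2 ('F'): step: R->5, L=3; F->plug->F->R->H->L->C->refl->G->L'->F->R'->D->plug->D
Char 3 ('A'): step: R->6, L=3; A->plug->A->R->B->L->A->refl->E->L'->G->R'->E->plug->E
Char 4 ('G'): step: R->7, L=3; G->plug->G->R->H->L->C->refl->G->L'->F->R'->D->plug->D

Answer: GDED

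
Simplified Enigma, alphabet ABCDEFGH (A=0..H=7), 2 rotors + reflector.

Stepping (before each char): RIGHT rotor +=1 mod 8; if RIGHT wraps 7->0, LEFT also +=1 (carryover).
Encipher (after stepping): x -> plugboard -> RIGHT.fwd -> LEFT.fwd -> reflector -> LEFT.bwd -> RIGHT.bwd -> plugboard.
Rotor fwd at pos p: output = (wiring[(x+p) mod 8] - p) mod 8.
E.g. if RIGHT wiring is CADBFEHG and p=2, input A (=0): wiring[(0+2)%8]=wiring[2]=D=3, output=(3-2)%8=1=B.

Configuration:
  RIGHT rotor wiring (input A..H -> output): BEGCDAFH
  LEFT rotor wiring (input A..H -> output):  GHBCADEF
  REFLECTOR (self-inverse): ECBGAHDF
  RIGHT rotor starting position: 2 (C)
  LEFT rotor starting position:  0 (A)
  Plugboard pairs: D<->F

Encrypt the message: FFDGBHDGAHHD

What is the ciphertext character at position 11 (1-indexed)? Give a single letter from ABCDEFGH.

Char 1 ('F'): step: R->3, L=0; F->plug->D->R->C->L->B->refl->C->L'->D->R'->H->plug->H
Char 2 ('F'): step: R->4, L=0; F->plug->D->R->D->L->C->refl->B->L'->C->R'->G->plug->G
Char 3 ('D'): step: R->5, L=0; D->plug->F->R->B->L->H->refl->F->L'->H->R'->E->plug->E
Char 4 ('G'): step: R->6, L=0; G->plug->G->R->F->L->D->refl->G->L'->A->R'->E->plug->E
Char 5 ('B'): step: R->7, L=0; B->plug->B->R->C->L->B->refl->C->L'->D->R'->E->plug->E
Char 6 ('H'): step: R->0, L->1 (L advanced); H->plug->H->R->H->L->F->refl->H->L'->D->R'->E->plug->E
Char 7 ('D'): step: R->1, L=1; D->plug->F->R->E->L->C->refl->B->L'->C->R'->D->plug->F
Char 8 ('G'): step: R->2, L=1; G->plug->G->R->H->L->F->refl->H->L'->D->R'->E->plug->E
Char 9 ('A'): step: R->3, L=1; A->plug->A->R->H->L->F->refl->H->L'->D->R'->H->plug->H
Char 10 ('H'): step: R->4, L=1; H->plug->H->R->G->L->E->refl->A->L'->B->R'->C->plug->C
Char 11 ('H'): step: R->5, L=1; H->plug->H->R->G->L->E->refl->A->L'->B->R'->F->plug->D

D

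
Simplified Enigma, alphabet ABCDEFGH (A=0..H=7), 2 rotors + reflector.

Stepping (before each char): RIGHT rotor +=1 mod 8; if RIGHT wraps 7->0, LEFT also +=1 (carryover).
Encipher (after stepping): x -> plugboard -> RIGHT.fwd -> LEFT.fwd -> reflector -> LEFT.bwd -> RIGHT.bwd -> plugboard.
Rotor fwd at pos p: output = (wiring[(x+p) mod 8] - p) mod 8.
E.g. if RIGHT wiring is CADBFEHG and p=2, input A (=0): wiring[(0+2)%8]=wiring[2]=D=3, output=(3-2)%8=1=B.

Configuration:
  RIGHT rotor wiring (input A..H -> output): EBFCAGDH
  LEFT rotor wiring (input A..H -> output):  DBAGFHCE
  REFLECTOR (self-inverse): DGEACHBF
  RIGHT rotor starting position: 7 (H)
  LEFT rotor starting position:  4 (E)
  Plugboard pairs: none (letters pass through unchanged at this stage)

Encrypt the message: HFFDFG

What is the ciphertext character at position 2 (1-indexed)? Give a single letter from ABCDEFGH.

Char 1 ('H'): step: R->0, L->5 (L advanced); H->plug->H->R->H->L->A->refl->D->L'->F->R'->C->plug->C
Char 2 ('F'): step: R->1, L=5; F->plug->F->R->C->L->H->refl->F->L'->B->R'->C->plug->C

C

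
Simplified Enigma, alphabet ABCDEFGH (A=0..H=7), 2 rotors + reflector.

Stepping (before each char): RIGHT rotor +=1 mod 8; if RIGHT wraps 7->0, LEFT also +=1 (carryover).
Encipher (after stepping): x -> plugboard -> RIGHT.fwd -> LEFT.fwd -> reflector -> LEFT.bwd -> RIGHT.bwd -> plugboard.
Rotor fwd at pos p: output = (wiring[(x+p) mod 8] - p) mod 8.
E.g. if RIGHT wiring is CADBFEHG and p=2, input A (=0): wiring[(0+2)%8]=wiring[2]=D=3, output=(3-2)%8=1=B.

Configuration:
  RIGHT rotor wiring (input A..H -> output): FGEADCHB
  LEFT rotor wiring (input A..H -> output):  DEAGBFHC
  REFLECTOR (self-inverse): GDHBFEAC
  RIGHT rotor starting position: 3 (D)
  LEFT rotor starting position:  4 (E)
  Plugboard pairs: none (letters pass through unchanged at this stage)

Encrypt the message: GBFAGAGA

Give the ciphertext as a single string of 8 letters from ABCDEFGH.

Answer: BEAEFFDE

Derivation:
Char 1 ('G'): step: R->4, L=4; G->plug->G->R->A->L->F->refl->E->L'->G->R'->B->plug->B
Char 2 ('B'): step: R->5, L=4; B->plug->B->R->C->L->D->refl->B->L'->B->R'->E->plug->E
Char 3 ('F'): step: R->6, L=4; F->plug->F->R->C->L->D->refl->B->L'->B->R'->A->plug->A
Char 4 ('A'): step: R->7, L=4; A->plug->A->R->C->L->D->refl->B->L'->B->R'->E->plug->E
Char 5 ('G'): step: R->0, L->5 (L advanced); G->plug->G->R->H->L->E->refl->F->L'->C->R'->F->plug->F
Char 6 ('A'): step: R->1, L=5; A->plug->A->R->F->L->D->refl->B->L'->G->R'->F->plug->F
Char 7 ('G'): step: R->2, L=5; G->plug->G->R->D->L->G->refl->A->L'->A->R'->D->plug->D
Char 8 ('A'): step: R->3, L=5; A->plug->A->R->F->L->D->refl->B->L'->G->R'->E->plug->E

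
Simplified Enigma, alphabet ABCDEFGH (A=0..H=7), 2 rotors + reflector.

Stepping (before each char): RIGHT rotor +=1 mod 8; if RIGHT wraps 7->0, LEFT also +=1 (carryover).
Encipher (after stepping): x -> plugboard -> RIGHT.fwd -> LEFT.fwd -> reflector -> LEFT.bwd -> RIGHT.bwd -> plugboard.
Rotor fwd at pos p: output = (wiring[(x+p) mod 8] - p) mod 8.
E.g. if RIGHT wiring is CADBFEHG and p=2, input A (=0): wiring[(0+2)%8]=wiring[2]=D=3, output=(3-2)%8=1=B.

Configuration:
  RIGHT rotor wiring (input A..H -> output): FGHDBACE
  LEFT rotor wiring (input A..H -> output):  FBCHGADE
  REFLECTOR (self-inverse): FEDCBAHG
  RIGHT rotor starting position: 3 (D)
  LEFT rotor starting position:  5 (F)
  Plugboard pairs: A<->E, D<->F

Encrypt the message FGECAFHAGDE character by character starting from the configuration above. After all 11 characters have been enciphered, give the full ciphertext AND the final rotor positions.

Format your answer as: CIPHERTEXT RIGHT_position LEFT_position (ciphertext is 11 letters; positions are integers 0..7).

Char 1 ('F'): step: R->4, L=5; F->plug->D->R->A->L->D->refl->C->L'->G->R'->C->plug->C
Char 2 ('G'): step: R->5, L=5; G->plug->G->R->G->L->C->refl->D->L'->A->R'->D->plug->F
Char 3 ('E'): step: R->6, L=5; E->plug->A->R->E->L->E->refl->B->L'->H->R'->C->plug->C
Char 4 ('C'): step: R->7, L=5; C->plug->C->R->H->L->B->refl->E->L'->E->R'->E->plug->A
Char 5 ('A'): step: R->0, L->6 (L advanced); A->plug->E->R->B->L->G->refl->H->L'->C->R'->G->plug->G
Char 6 ('F'): step: R->1, L=6; F->plug->D->R->A->L->F->refl->A->L'->G->R'->B->plug->B
Char 7 ('H'): step: R->2, L=6; H->plug->H->R->E->L->E->refl->B->L'->F->R'->A->plug->E
Char 8 ('A'): step: R->3, L=6; A->plug->E->R->B->L->G->refl->H->L'->C->R'->F->plug->D
Char 9 ('G'): step: R->4, L=6; G->plug->G->R->D->L->D->refl->C->L'->H->R'->H->plug->H
Char 10 ('D'): step: R->5, L=6; D->plug->F->R->C->L->H->refl->G->L'->B->R'->E->plug->A
Char 11 ('E'): step: R->6, L=6; E->plug->A->R->E->L->E->refl->B->L'->F->R'->F->plug->D
Final: ciphertext=CFCAGBEDHAD, RIGHT=6, LEFT=6

Answer: CFCAGBEDHAD 6 6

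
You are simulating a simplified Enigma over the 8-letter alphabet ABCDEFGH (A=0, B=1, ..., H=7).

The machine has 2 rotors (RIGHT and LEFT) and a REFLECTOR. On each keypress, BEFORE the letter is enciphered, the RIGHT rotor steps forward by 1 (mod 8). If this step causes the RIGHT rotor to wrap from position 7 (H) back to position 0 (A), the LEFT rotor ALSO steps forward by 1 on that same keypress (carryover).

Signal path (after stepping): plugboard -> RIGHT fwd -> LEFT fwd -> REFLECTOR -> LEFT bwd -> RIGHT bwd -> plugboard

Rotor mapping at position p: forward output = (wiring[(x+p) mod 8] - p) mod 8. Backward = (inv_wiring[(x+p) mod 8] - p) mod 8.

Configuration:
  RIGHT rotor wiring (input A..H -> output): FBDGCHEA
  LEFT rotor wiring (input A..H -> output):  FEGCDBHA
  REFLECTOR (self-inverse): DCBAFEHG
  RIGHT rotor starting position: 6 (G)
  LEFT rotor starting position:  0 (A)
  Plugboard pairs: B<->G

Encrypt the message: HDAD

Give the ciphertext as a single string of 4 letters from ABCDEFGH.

Answer: FAHF

Derivation:
Char 1 ('H'): step: R->7, L=0; H->plug->H->R->F->L->B->refl->C->L'->D->R'->F->plug->F
Char 2 ('D'): step: R->0, L->1 (L advanced); D->plug->D->R->G->L->H->refl->G->L'->F->R'->A->plug->A
Char 3 ('A'): step: R->1, L=1; A->plug->A->R->A->L->D->refl->A->L'->E->R'->H->plug->H
Char 4 ('D'): step: R->2, L=1; D->plug->D->R->F->L->G->refl->H->L'->G->R'->F->plug->F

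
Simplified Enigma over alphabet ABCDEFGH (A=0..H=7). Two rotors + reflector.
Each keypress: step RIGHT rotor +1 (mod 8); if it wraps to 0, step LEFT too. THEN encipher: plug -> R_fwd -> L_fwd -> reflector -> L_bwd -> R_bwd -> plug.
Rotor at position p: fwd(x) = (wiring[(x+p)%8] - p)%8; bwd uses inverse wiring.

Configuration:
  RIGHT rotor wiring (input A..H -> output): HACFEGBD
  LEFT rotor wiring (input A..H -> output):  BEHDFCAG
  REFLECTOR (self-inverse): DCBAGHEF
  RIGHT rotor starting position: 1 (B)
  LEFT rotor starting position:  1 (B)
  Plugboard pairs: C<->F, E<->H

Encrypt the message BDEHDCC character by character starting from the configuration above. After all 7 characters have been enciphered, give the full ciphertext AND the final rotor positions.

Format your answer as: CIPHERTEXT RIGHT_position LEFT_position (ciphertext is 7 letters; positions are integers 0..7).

Char 1 ('B'): step: R->2, L=1; B->plug->B->R->D->L->E->refl->G->L'->B->R'->F->plug->C
Char 2 ('D'): step: R->3, L=1; D->plug->D->R->G->L->F->refl->H->L'->F->R'->G->plug->G
Char 3 ('E'): step: R->4, L=1; E->plug->H->R->B->L->G->refl->E->L'->D->R'->E->plug->H
Char 4 ('H'): step: R->5, L=1; H->plug->E->R->D->L->E->refl->G->L'->B->R'->A->plug->A
Char 5 ('D'): step: R->6, L=1; D->plug->D->R->C->L->C->refl->B->L'->E->R'->E->plug->H
Char 6 ('C'): step: R->7, L=1; C->plug->F->R->F->L->H->refl->F->L'->G->R'->E->plug->H
Char 7 ('C'): step: R->0, L->2 (L advanced); C->plug->F->R->G->L->H->refl->F->L'->A->R'->B->plug->B
Final: ciphertext=CGHAHHB, RIGHT=0, LEFT=2

Answer: CGHAHHB 0 2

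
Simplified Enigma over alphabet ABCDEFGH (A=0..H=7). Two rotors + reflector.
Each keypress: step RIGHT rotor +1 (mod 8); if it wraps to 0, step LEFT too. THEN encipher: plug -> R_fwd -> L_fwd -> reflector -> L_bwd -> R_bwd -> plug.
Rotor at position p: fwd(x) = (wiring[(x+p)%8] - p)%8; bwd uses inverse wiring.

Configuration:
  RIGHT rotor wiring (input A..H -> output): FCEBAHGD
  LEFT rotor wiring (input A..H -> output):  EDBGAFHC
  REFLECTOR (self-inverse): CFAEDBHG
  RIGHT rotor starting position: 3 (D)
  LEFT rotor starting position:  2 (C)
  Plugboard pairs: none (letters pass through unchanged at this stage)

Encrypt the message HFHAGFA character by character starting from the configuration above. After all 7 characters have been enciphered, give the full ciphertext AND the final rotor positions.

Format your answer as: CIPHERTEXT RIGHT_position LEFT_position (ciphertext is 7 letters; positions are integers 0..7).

Char 1 ('H'): step: R->4, L=2; H->plug->H->R->F->L->A->refl->C->L'->G->R'->F->plug->F
Char 2 ('F'): step: R->5, L=2; F->plug->F->R->H->L->B->refl->F->L'->E->R'->G->plug->G
Char 3 ('H'): step: R->6, L=2; H->plug->H->R->B->L->E->refl->D->L'->D->R'->F->plug->F
Char 4 ('A'): step: R->7, L=2; A->plug->A->R->E->L->F->refl->B->L'->H->R'->H->plug->H
Char 5 ('G'): step: R->0, L->3 (L advanced); G->plug->G->R->G->L->A->refl->C->L'->C->R'->B->plug->B
Char 6 ('F'): step: R->1, L=3; F->plug->F->R->F->L->B->refl->F->L'->B->R'->A->plug->A
Char 7 ('A'): step: R->2, L=3; A->plug->A->R->C->L->C->refl->A->L'->G->R'->C->plug->C
Final: ciphertext=FGFHBAC, RIGHT=2, LEFT=3

Answer: FGFHBAC 2 3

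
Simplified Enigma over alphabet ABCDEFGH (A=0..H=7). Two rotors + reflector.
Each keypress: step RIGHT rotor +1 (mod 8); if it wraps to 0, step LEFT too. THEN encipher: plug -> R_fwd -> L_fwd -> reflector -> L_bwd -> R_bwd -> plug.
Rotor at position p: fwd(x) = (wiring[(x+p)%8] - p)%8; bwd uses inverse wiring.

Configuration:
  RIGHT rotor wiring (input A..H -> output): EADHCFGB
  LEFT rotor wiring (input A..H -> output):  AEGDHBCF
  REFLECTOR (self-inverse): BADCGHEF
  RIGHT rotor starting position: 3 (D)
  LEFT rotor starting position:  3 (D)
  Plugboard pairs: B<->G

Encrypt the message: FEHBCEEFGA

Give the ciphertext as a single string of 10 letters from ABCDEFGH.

Char 1 ('F'): step: R->4, L=3; F->plug->F->R->E->L->C->refl->D->L'->H->R'->G->plug->B
Char 2 ('E'): step: R->5, L=3; E->plug->E->R->D->L->H->refl->F->L'->F->R'->H->plug->H
Char 3 ('H'): step: R->6, L=3; H->plug->H->R->H->L->D->refl->C->L'->E->R'->G->plug->B
Char 4 ('B'): step: R->7, L=3; B->plug->G->R->G->L->B->refl->A->L'->A->R'->E->plug->E
Char 5 ('C'): step: R->0, L->4 (L advanced); C->plug->C->R->D->L->B->refl->A->L'->F->R'->F->plug->F
Char 6 ('E'): step: R->1, L=4; E->plug->E->R->E->L->E->refl->G->L'->C->R'->B->plug->G
Char 7 ('E'): step: R->2, L=4; E->plug->E->R->E->L->E->refl->G->L'->C->R'->G->plug->B
Char 8 ('F'): step: R->3, L=4; F->plug->F->R->B->L->F->refl->H->L'->H->R'->B->plug->G
Char 9 ('G'): step: R->4, L=4; G->plug->B->R->B->L->F->refl->H->L'->H->R'->G->plug->B
Char 10 ('A'): step: R->5, L=4; A->plug->A->R->A->L->D->refl->C->L'->G->R'->F->plug->F

Answer: BHBEFGBGBF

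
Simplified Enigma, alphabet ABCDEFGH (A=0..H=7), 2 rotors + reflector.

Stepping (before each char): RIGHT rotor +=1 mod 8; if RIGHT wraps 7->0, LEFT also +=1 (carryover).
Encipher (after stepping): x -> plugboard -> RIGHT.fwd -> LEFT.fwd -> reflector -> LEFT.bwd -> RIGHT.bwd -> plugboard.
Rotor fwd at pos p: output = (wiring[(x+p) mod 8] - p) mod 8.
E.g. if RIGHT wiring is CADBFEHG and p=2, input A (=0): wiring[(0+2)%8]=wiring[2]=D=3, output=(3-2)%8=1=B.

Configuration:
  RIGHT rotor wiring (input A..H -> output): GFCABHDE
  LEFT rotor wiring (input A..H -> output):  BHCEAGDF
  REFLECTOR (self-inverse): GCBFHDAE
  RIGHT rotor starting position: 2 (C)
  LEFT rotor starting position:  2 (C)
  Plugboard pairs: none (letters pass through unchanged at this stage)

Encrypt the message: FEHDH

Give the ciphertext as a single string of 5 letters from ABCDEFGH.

Char 1 ('F'): step: R->3, L=2; F->plug->F->R->D->L->E->refl->H->L'->G->R'->B->plug->B
Char 2 ('E'): step: R->4, L=2; E->plug->E->R->C->L->G->refl->A->L'->A->R'->D->plug->D
Char 3 ('H'): step: R->5, L=2; H->plug->H->R->E->L->B->refl->C->L'->B->R'->D->plug->D
Char 4 ('D'): step: R->6, L=2; D->plug->D->R->H->L->F->refl->D->L'->F->R'->A->plug->A
Char 5 ('H'): step: R->7, L=2; H->plug->H->R->E->L->B->refl->C->L'->B->R'->E->plug->E

Answer: BDDAE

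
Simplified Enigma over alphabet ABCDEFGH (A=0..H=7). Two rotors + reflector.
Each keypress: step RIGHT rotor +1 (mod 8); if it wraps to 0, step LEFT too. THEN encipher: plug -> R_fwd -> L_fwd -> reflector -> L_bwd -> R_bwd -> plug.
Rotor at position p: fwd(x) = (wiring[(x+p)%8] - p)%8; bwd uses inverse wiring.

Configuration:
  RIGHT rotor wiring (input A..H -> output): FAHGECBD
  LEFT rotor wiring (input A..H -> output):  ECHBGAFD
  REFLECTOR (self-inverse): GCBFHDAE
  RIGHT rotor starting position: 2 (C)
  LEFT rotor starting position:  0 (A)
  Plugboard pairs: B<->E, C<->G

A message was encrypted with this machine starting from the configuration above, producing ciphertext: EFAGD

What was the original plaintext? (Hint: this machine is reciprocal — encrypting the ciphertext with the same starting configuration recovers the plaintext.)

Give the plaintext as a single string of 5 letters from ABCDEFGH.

Char 1 ('E'): step: R->3, L=0; E->plug->B->R->B->L->C->refl->B->L'->D->R'->A->plug->A
Char 2 ('F'): step: R->4, L=0; F->plug->F->R->E->L->G->refl->A->L'->F->R'->C->plug->G
Char 3 ('A'): step: R->5, L=0; A->plug->A->R->F->L->A->refl->G->L'->E->R'->B->plug->E
Char 4 ('G'): step: R->6, L=0; G->plug->C->R->H->L->D->refl->F->L'->G->R'->G->plug->C
Char 5 ('D'): step: R->7, L=0; D->plug->D->R->A->L->E->refl->H->L'->C->R'->H->plug->H

Answer: AGECH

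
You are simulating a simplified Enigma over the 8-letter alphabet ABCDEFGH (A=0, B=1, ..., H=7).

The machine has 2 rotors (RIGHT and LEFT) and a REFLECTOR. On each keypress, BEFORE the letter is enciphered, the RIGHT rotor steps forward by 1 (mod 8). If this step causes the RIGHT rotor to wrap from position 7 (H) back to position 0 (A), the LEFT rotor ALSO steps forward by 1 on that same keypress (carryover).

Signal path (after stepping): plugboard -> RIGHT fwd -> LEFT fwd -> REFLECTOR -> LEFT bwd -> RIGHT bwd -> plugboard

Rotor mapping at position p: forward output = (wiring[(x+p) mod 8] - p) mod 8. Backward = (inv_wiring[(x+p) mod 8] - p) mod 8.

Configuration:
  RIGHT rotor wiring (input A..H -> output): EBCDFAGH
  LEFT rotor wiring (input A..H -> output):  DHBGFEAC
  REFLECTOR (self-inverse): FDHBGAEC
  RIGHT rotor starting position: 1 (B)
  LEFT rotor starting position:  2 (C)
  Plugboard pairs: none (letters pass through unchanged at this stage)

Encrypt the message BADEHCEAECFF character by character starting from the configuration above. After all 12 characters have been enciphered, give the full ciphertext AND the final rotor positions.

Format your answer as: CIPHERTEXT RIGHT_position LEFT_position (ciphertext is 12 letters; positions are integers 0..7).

Char 1 ('B'): step: R->2, L=2; B->plug->B->R->B->L->E->refl->G->L'->E->R'->E->plug->E
Char 2 ('A'): step: R->3, L=2; A->plug->A->R->A->L->H->refl->C->L'->D->R'->D->plug->D
Char 3 ('D'): step: R->4, L=2; D->plug->D->R->D->L->C->refl->H->L'->A->R'->E->plug->E
Char 4 ('E'): step: R->5, L=2; E->plug->E->R->E->L->G->refl->E->L'->B->R'->B->plug->B
Char 5 ('H'): step: R->6, L=2; H->plug->H->R->C->L->D->refl->B->L'->G->R'->C->plug->C
Char 6 ('C'): step: R->7, L=2; C->plug->C->R->C->L->D->refl->B->L'->G->R'->F->plug->F
Char 7 ('E'): step: R->0, L->3 (L advanced); E->plug->E->R->F->L->A->refl->F->L'->D->R'->D->plug->D
Char 8 ('A'): step: R->1, L=3; A->plug->A->R->A->L->D->refl->B->L'->C->R'->C->plug->C
Char 9 ('E'): step: R->2, L=3; E->plug->E->R->E->L->H->refl->C->L'->B->R'->B->plug->B
Char 10 ('C'): step: R->3, L=3; C->plug->C->R->F->L->A->refl->F->L'->D->R'->D->plug->D
Char 11 ('F'): step: R->4, L=3; F->plug->F->R->F->L->A->refl->F->L'->D->R'->D->plug->D
Char 12 ('F'): step: R->5, L=3; F->plug->F->R->F->L->A->refl->F->L'->D->R'->A->plug->A
Final: ciphertext=EDEBCFDCBDDA, RIGHT=5, LEFT=3

Answer: EDEBCFDCBDDA 5 3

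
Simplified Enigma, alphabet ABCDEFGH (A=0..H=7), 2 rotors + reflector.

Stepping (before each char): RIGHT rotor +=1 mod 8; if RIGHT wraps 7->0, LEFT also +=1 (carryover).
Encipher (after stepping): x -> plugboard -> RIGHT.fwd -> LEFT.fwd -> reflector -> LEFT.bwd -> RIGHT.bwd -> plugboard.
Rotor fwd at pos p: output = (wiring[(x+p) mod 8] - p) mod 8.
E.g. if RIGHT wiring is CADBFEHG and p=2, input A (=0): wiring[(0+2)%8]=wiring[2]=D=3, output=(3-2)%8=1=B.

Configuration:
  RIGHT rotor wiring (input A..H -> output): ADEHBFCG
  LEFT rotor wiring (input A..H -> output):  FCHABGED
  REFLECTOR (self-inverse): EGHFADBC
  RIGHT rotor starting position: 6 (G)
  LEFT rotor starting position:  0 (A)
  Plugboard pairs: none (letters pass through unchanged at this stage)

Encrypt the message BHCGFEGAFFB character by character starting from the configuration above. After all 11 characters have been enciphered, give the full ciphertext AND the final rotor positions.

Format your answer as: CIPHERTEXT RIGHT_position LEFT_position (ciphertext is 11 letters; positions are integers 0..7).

Char 1 ('B'): step: R->7, L=0; B->plug->B->R->B->L->C->refl->H->L'->C->R'->F->plug->F
Char 2 ('H'): step: R->0, L->1 (L advanced); H->plug->H->R->G->L->C->refl->H->L'->C->R'->G->plug->G
Char 3 ('C'): step: R->1, L=1; C->plug->C->R->G->L->C->refl->H->L'->C->R'->A->plug->A
Char 4 ('G'): step: R->2, L=1; G->plug->G->R->G->L->C->refl->H->L'->C->R'->A->plug->A
Char 5 ('F'): step: R->3, L=1; F->plug->F->R->F->L->D->refl->F->L'->E->R'->A->plug->A
Char 6 ('E'): step: R->4, L=1; E->plug->E->R->E->L->F->refl->D->L'->F->R'->A->plug->A
Char 7 ('G'): step: R->5, L=1; G->plug->G->R->C->L->H->refl->C->L'->G->R'->E->plug->E
Char 8 ('A'): step: R->6, L=1; A->plug->A->R->E->L->F->refl->D->L'->F->R'->D->plug->D
Char 9 ('F'): step: R->7, L=1; F->plug->F->R->C->L->H->refl->C->L'->G->R'->G->plug->G
Char 10 ('F'): step: R->0, L->2 (L advanced); F->plug->F->R->F->L->B->refl->G->L'->B->R'->E->plug->E
Char 11 ('B'): step: R->1, L=2; B->plug->B->R->D->L->E->refl->A->L'->H->R'->H->plug->H
Final: ciphertext=FGAAAAEDGEH, RIGHT=1, LEFT=2

Answer: FGAAAAEDGEH 1 2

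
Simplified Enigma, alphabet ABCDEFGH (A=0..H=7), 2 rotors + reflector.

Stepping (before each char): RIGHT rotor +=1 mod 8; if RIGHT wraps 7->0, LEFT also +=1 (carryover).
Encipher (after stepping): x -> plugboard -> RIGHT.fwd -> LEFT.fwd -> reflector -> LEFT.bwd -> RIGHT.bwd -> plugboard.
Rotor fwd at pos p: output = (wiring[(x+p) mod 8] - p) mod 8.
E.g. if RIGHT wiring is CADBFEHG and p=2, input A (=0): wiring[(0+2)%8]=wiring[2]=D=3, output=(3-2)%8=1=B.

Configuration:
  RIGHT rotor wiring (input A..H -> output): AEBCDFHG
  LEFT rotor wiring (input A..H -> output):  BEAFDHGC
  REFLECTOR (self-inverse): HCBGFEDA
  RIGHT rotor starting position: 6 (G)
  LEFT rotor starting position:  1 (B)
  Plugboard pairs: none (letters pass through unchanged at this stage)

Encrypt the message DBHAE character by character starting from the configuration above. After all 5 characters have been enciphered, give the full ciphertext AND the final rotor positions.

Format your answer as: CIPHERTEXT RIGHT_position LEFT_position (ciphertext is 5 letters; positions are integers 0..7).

Char 1 ('D'): step: R->7, L=1; D->plug->D->R->C->L->E->refl->F->L'->F->R'->C->plug->C
Char 2 ('B'): step: R->0, L->2 (L advanced); B->plug->B->R->E->L->E->refl->F->L'->D->R'->E->plug->E
Char 3 ('H'): step: R->1, L=2; H->plug->H->R->H->L->C->refl->B->L'->C->R'->D->plug->D
Char 4 ('A'): step: R->2, L=2; A->plug->A->R->H->L->C->refl->B->L'->C->R'->H->plug->H
Char 5 ('E'): step: R->3, L=2; E->plug->E->R->D->L->F->refl->E->L'->E->R'->D->plug->D
Final: ciphertext=CEDHD, RIGHT=3, LEFT=2

Answer: CEDHD 3 2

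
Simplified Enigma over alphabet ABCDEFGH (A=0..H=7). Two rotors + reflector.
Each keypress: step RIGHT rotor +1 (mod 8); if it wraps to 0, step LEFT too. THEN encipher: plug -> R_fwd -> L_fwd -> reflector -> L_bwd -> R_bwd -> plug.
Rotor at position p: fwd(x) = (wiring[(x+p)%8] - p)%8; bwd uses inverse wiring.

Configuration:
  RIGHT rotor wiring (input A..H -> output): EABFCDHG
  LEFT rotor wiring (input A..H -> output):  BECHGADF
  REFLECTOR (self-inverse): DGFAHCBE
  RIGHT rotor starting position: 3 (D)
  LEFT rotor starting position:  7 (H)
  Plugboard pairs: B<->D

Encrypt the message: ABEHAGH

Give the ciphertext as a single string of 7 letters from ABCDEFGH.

Answer: EHGEDFE

Derivation:
Char 1 ('A'): step: R->4, L=7; A->plug->A->R->G->L->B->refl->G->L'->A->R'->E->plug->E
Char 2 ('B'): step: R->5, L=7; B->plug->D->R->H->L->E->refl->H->L'->F->R'->H->plug->H
Char 3 ('E'): step: R->6, L=7; E->plug->E->R->D->L->D->refl->A->L'->E->R'->G->plug->G
Char 4 ('H'): step: R->7, L=7; H->plug->H->R->A->L->G->refl->B->L'->G->R'->E->plug->E
Char 5 ('A'): step: R->0, L->0 (L advanced); A->plug->A->R->E->L->G->refl->B->L'->A->R'->B->plug->D
Char 6 ('G'): step: R->1, L=0; G->plug->G->R->F->L->A->refl->D->L'->G->R'->F->plug->F
Char 7 ('H'): step: R->2, L=0; H->plug->H->R->G->L->D->refl->A->L'->F->R'->E->plug->E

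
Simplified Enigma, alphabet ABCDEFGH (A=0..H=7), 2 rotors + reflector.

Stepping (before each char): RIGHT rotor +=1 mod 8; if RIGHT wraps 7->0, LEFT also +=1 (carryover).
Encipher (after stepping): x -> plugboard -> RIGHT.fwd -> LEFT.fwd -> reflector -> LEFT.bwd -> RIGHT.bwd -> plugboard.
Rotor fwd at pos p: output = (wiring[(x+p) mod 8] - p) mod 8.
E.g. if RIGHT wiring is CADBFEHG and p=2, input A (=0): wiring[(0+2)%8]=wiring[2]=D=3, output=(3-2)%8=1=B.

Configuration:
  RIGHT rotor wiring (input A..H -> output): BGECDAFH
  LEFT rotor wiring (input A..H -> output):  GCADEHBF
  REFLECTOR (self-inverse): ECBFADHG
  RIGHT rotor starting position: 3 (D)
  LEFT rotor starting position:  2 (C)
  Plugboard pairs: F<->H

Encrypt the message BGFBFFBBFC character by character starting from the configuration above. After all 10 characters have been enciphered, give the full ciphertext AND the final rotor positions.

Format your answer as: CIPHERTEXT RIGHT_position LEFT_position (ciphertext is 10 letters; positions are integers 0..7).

Answer: GABGGDADDB 5 3

Derivation:
Char 1 ('B'): step: R->4, L=2; B->plug->B->R->E->L->H->refl->G->L'->A->R'->G->plug->G
Char 2 ('G'): step: R->5, L=2; G->plug->G->R->F->L->D->refl->F->L'->D->R'->A->plug->A
Char 3 ('F'): step: R->6, L=2; F->plug->H->R->C->L->C->refl->B->L'->B->R'->B->plug->B
Char 4 ('B'): step: R->7, L=2; B->plug->B->R->C->L->C->refl->B->L'->B->R'->G->plug->G
Char 5 ('F'): step: R->0, L->3 (L advanced); F->plug->H->R->H->L->F->refl->D->L'->F->R'->G->plug->G
Char 6 ('F'): step: R->1, L=3; F->plug->H->R->A->L->A->refl->E->L'->C->R'->D->plug->D
Char 7 ('B'): step: R->2, L=3; B->plug->B->R->A->L->A->refl->E->L'->C->R'->A->plug->A
Char 8 ('B'): step: R->3, L=3; B->plug->B->R->A->L->A->refl->E->L'->C->R'->D->plug->D
Char 9 ('F'): step: R->4, L=3; F->plug->H->R->G->L->H->refl->G->L'->D->R'->D->plug->D
Char 10 ('C'): step: R->5, L=3; C->plug->C->R->C->L->E->refl->A->L'->A->R'->B->plug->B
Final: ciphertext=GABGGDADDB, RIGHT=5, LEFT=3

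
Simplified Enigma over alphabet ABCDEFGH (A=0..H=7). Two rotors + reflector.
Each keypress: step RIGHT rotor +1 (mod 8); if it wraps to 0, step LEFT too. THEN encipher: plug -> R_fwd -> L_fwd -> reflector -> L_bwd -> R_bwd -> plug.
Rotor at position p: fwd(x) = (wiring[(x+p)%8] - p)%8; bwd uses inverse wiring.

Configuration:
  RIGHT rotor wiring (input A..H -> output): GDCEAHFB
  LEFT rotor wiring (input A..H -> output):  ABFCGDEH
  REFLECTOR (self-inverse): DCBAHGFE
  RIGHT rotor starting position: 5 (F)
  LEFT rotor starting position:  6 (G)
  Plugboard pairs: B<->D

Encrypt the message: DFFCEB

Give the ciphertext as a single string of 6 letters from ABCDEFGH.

Answer: FADBFA

Derivation:
Char 1 ('D'): step: R->6, L=6; D->plug->B->R->D->L->D->refl->A->L'->G->R'->F->plug->F
Char 2 ('F'): step: R->7, L=6; F->plug->F->R->B->L->B->refl->C->L'->C->R'->A->plug->A
Char 3 ('F'): step: R->0, L->7 (L advanced); F->plug->F->R->H->L->F->refl->G->L'->D->R'->B->plug->D
Char 4 ('C'): step: R->1, L=7; C->plug->C->R->D->L->G->refl->F->L'->H->R'->D->plug->B
Char 5 ('E'): step: R->2, L=7; E->plug->E->R->D->L->G->refl->F->L'->H->R'->F->plug->F
Char 6 ('B'): step: R->3, L=7; B->plug->D->R->C->L->C->refl->B->L'->B->R'->A->plug->A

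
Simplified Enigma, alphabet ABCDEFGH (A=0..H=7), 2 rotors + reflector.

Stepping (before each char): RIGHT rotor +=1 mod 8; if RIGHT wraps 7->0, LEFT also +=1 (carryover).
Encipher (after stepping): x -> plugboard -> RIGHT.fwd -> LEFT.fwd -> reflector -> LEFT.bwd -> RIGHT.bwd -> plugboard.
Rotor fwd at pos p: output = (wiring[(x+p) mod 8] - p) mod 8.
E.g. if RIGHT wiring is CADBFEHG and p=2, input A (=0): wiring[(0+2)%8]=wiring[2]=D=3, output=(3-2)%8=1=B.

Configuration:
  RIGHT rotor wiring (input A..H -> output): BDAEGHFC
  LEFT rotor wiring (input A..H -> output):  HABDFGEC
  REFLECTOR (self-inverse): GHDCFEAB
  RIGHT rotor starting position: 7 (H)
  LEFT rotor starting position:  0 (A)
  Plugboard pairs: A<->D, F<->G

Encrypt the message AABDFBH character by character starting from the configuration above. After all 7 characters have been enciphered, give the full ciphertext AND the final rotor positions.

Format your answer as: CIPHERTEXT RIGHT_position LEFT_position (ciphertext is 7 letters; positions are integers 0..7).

Char 1 ('A'): step: R->0, L->1 (L advanced); A->plug->D->R->E->L->F->refl->E->L'->D->R'->B->plug->B
Char 2 ('A'): step: R->1, L=1; A->plug->D->R->F->L->D->refl->C->L'->C->R'->A->plug->D
Char 3 ('B'): step: R->2, L=1; B->plug->B->R->C->L->C->refl->D->L'->F->R'->D->plug->A
Char 4 ('D'): step: R->3, L=1; D->plug->A->R->B->L->A->refl->G->L'->H->R'->E->plug->E
Char 5 ('F'): step: R->4, L=1; F->plug->G->R->E->L->F->refl->E->L'->D->R'->B->plug->B
Char 6 ('B'): step: R->5, L=1; B->plug->B->R->A->L->H->refl->B->L'->G->R'->E->plug->E
Char 7 ('H'): step: R->6, L=1; H->plug->H->R->B->L->A->refl->G->L'->H->R'->A->plug->D
Final: ciphertext=BDAEBED, RIGHT=6, LEFT=1

Answer: BDAEBED 6 1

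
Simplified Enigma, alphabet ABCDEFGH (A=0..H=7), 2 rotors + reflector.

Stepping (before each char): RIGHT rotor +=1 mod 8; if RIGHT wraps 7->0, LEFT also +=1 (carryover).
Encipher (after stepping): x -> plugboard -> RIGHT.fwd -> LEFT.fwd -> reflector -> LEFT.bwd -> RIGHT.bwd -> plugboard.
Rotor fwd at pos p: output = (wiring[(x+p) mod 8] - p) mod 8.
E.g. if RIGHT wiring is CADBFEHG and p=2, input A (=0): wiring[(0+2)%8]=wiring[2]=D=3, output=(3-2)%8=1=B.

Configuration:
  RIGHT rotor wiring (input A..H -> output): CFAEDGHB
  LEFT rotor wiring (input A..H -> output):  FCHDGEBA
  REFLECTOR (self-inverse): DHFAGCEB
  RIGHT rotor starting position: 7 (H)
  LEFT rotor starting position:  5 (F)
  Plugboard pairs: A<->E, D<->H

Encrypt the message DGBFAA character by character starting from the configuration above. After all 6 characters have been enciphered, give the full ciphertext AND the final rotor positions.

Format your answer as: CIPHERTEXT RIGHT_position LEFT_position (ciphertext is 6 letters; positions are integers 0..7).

Answer: BFHCDD 5 6

Derivation:
Char 1 ('D'): step: R->0, L->6 (L advanced); D->plug->H->R->B->L->C->refl->F->L'->F->R'->B->plug->B
Char 2 ('G'): step: R->1, L=6; G->plug->G->R->A->L->D->refl->A->L'->G->R'->F->plug->F
Char 3 ('B'): step: R->2, L=6; B->plug->B->R->C->L->H->refl->B->L'->E->R'->D->plug->H
Char 4 ('F'): step: R->3, L=6; F->plug->F->R->H->L->G->refl->E->L'->D->R'->C->plug->C
Char 5 ('A'): step: R->4, L=6; A->plug->E->R->G->L->A->refl->D->L'->A->R'->H->plug->D
Char 6 ('A'): step: R->5, L=6; A->plug->E->R->A->L->D->refl->A->L'->G->R'->H->plug->D
Final: ciphertext=BFHCDD, RIGHT=5, LEFT=6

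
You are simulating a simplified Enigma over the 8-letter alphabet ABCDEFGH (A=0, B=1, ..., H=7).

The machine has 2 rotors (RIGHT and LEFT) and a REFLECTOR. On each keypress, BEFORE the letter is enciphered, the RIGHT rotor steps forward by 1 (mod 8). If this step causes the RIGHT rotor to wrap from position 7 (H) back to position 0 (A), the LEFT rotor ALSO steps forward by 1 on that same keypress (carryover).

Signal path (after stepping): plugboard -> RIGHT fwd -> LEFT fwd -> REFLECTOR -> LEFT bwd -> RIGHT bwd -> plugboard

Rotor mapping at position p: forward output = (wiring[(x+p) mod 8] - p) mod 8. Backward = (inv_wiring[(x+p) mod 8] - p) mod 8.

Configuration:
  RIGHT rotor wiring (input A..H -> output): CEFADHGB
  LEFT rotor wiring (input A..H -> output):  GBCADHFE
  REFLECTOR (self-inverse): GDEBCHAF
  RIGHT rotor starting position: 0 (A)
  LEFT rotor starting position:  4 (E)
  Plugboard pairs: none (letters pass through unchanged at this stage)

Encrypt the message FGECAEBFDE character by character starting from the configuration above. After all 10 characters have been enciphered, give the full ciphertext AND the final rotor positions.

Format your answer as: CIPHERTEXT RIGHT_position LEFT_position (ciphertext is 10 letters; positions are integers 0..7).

Answer: GDDGBCDHFG 2 5

Derivation:
Char 1 ('F'): step: R->1, L=4; F->plug->F->R->F->L->F->refl->H->L'->A->R'->G->plug->G
Char 2 ('G'): step: R->2, L=4; G->plug->G->R->A->L->H->refl->F->L'->F->R'->D->plug->D
Char 3 ('E'): step: R->3, L=4; E->plug->E->R->G->L->G->refl->A->L'->D->R'->D->plug->D
Char 4 ('C'): step: R->4, L=4; C->plug->C->R->C->L->B->refl->D->L'->B->R'->G->plug->G
Char 5 ('A'): step: R->5, L=4; A->plug->A->R->C->L->B->refl->D->L'->B->R'->B->plug->B
Char 6 ('E'): step: R->6, L=4; E->plug->E->R->H->L->E->refl->C->L'->E->R'->C->plug->C
Char 7 ('B'): step: R->7, L=4; B->plug->B->R->D->L->A->refl->G->L'->G->R'->D->plug->D
Char 8 ('F'): step: R->0, L->5 (L advanced); F->plug->F->R->H->L->G->refl->A->L'->B->R'->H->plug->H
Char 9 ('D'): step: R->1, L=5; D->plug->D->R->C->L->H->refl->F->L'->F->R'->F->plug->F
Char 10 ('E'): step: R->2, L=5; E->plug->E->R->E->L->E->refl->C->L'->A->R'->G->plug->G
Final: ciphertext=GDDGBCDHFG, RIGHT=2, LEFT=5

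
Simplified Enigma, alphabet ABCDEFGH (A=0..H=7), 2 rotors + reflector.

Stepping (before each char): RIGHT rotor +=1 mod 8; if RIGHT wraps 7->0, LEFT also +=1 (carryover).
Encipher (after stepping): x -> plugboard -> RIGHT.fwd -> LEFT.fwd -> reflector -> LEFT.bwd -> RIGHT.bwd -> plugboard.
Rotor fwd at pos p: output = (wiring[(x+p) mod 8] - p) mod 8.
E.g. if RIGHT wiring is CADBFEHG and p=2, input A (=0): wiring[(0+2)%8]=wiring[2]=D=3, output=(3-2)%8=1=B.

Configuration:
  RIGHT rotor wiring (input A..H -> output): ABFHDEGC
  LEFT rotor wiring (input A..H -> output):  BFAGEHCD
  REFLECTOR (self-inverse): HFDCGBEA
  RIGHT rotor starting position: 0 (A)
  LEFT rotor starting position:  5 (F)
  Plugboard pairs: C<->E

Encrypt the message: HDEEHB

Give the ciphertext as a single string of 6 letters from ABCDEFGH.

Answer: BAGHBC

Derivation:
Char 1 ('H'): step: R->1, L=5; H->plug->H->R->H->L->H->refl->A->L'->E->R'->B->plug->B
Char 2 ('D'): step: R->2, L=5; D->plug->D->R->C->L->G->refl->E->L'->D->R'->A->plug->A
Char 3 ('E'): step: R->3, L=5; E->plug->C->R->B->L->F->refl->B->L'->G->R'->G->plug->G
Char 4 ('E'): step: R->4, L=5; E->plug->C->R->C->L->G->refl->E->L'->D->R'->H->plug->H
Char 5 ('H'): step: R->5, L=5; H->plug->H->R->G->L->B->refl->F->L'->B->R'->B->plug->B
Char 6 ('B'): step: R->6, L=5; B->plug->B->R->E->L->A->refl->H->L'->H->R'->E->plug->C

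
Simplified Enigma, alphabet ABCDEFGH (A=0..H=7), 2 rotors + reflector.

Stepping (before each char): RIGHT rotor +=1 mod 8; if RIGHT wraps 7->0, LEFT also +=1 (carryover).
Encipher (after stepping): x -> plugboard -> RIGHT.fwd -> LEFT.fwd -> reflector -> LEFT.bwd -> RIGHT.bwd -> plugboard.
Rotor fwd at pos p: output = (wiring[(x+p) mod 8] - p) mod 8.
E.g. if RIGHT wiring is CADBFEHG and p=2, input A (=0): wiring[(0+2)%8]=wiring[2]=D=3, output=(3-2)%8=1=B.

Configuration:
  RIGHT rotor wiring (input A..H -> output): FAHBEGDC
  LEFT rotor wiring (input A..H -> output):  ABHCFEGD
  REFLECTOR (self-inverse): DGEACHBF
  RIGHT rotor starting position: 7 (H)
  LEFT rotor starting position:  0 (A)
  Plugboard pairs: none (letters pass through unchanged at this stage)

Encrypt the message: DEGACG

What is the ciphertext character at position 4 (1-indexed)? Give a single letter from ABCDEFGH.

Char 1 ('D'): step: R->0, L->1 (L advanced); D->plug->D->R->B->L->G->refl->B->L'->C->R'->H->plug->H
Char 2 ('E'): step: R->1, L=1; E->plug->E->R->F->L->F->refl->H->L'->H->R'->A->plug->A
Char 3 ('G'): step: R->2, L=1; G->plug->G->R->D->L->E->refl->C->L'->G->R'->H->plug->H
Char 4 ('A'): step: R->3, L=1; A->plug->A->R->G->L->C->refl->E->L'->D->R'->C->plug->C

C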